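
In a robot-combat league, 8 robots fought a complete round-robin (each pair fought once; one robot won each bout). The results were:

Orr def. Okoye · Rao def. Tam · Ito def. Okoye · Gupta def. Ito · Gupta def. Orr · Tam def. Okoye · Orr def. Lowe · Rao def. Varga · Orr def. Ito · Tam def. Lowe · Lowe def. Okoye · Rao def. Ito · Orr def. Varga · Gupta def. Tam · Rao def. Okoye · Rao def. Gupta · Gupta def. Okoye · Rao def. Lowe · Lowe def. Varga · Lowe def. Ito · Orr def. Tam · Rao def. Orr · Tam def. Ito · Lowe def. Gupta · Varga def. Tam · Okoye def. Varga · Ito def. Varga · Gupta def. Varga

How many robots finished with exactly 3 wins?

Win totals: Orr 5, Varga 1, Gupta 5, Lowe 4, Okoye 1, Ito 2, Tam 3, Rao 7.
Exactly 3: Tam — 1 robot.

1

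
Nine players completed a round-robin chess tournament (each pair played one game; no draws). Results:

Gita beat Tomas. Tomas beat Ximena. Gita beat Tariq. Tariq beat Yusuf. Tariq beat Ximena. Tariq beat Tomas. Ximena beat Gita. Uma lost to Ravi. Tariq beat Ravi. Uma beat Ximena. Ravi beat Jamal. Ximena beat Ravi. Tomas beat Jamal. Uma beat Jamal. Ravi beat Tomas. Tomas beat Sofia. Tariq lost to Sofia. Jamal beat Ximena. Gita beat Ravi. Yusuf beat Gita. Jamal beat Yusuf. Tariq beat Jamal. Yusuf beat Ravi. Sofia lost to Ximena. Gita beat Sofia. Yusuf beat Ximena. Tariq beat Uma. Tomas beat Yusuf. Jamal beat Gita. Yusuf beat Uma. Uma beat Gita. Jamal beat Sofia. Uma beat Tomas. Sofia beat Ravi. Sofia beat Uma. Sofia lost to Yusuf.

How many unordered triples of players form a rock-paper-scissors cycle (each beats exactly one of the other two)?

Win totals: Gita 4, Ximena 3, Tomas 4, Tariq 6, Jamal 4, Yusuf 5, Ravi 3, Uma 4, Sofia 3.
A player with w wins dominates both others in C(w,2) triples; summing gives 6 + 3 + 6 + 15 + 6 + 10 + 3 + 6 + 3 = 58 transitive triples.
Total triples C(9,3) = 84, so cyclic triples = 84 − 58 = 26.

26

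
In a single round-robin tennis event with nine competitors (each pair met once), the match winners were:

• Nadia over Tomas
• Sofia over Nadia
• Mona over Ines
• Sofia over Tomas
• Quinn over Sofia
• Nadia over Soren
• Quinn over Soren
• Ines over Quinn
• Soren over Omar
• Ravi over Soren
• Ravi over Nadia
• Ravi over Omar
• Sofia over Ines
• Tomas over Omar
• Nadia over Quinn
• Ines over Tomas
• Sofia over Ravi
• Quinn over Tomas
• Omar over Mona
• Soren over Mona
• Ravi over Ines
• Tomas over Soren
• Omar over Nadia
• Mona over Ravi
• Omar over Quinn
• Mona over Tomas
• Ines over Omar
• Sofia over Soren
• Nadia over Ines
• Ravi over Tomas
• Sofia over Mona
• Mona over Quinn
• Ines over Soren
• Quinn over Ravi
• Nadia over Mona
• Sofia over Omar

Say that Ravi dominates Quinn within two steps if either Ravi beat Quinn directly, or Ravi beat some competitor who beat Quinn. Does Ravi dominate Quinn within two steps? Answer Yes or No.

Ravi did not beat Quinn directly.
Ravi beat Soren, Ines, Nadia, Tomas, Omar. Of those, Ines beat Quinn.

Yes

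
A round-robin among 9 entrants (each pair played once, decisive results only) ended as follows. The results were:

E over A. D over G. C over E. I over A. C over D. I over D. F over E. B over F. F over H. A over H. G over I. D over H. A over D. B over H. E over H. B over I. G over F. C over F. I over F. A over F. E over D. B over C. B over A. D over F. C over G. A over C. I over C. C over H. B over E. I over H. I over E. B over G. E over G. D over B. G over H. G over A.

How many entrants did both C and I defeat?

C beat: D, E, F, G, H.
I beat: A, C, D, E, F, H.
Both beat: D, E, F, H — 4.

4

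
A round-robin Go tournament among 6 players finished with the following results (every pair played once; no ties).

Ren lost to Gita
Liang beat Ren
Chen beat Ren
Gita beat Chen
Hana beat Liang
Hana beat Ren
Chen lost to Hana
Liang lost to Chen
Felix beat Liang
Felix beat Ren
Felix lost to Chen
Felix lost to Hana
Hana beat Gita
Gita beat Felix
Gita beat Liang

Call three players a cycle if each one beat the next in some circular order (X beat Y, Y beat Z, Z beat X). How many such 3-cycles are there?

Win totals: Gita 4, Hana 5, Ren 0, Chen 3, Felix 2, Liang 1.
A player with w wins dominates both others in C(w,2) triples; summing gives 6 + 10 + 0 + 3 + 1 + 0 = 20 transitive triples.
Total triples C(6,3) = 20, so cyclic triples = 20 − 20 = 0.

0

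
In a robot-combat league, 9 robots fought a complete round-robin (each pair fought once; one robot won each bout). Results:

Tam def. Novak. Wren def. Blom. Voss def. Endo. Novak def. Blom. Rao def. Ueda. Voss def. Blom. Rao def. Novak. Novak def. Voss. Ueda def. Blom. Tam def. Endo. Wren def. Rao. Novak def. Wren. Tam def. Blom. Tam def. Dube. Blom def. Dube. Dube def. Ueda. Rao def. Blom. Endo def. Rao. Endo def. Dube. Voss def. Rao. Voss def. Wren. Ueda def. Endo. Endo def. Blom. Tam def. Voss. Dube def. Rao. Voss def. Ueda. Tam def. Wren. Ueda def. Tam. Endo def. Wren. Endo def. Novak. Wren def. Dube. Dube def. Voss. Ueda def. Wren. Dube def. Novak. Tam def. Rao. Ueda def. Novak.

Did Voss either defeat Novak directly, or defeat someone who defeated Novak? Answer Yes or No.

Yes

Voss did not beat Novak directly.
Voss beat Endo, Rao, Blom, Wren, Ueda. Of those, Endo beat Novak.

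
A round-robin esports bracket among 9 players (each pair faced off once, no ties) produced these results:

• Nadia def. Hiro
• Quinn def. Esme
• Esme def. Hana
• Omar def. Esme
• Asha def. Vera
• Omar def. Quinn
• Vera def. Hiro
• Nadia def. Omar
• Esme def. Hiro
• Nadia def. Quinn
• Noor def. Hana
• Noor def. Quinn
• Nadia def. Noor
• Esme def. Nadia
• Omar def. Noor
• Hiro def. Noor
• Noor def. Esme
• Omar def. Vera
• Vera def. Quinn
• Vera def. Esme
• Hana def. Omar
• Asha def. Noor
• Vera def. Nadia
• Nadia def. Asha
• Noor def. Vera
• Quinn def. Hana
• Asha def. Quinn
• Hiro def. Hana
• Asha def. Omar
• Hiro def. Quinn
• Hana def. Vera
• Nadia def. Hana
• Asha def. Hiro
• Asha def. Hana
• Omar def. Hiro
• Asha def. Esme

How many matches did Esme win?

3

Esme's results: beat Hiro, Hana, Nadia; lost to Quinn, Vera, Omar, Noor, Asha.
That is 3 wins.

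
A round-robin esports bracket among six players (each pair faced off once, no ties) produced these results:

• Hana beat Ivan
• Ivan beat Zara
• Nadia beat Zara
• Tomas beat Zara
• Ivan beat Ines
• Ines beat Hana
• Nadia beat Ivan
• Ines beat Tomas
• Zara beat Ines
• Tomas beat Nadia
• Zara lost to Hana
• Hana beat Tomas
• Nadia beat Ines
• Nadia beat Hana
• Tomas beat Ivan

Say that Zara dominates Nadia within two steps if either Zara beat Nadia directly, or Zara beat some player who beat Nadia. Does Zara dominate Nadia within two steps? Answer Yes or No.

Zara did not beat Nadia directly.
Zara beat Ines, but each of them lost to Nadia. No two-step path.

No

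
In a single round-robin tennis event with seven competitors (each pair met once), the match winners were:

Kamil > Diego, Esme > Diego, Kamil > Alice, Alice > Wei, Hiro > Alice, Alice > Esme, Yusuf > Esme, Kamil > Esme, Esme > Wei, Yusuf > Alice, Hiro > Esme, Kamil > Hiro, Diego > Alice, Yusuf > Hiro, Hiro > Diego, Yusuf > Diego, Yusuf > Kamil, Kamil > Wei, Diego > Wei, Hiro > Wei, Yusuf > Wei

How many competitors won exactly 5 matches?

1

Win totals: Yusuf 6, Kamil 5, Diego 2, Hiro 4, Alice 2, Wei 0, Esme 2.
Exactly 5: Kamil — 1 competitor.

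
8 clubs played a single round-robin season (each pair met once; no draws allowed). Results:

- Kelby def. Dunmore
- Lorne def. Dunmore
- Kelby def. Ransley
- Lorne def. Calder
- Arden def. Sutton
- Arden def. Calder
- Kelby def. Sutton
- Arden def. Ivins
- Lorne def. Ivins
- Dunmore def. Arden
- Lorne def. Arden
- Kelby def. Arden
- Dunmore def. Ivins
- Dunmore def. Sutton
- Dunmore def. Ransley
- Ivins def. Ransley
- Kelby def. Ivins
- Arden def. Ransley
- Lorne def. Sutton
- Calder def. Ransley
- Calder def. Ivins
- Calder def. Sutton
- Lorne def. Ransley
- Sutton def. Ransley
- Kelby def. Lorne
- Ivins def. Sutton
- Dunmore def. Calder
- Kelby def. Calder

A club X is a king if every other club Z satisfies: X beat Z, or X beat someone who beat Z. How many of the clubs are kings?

1

Ransley cannot reach Dunmore, Ivins, Arden, Sutton, Kelby, Lorne, Calder in two steps.
Dunmore cannot reach Kelby, Lorne in two steps.
Ivins cannot reach Dunmore, Arden, Kelby, Lorne, Calder in two steps.
Arden cannot reach Dunmore, Kelby, Lorne in two steps.
Sutton cannot reach Dunmore, Ivins, Arden, Kelby, Lorne, Calder in two steps.
Kelby reaches everyone (king).
Lorne cannot reach Kelby in two steps.
Calder cannot reach Dunmore, Arden, Kelby, Lorne in two steps.
Kings: Kelby — 1.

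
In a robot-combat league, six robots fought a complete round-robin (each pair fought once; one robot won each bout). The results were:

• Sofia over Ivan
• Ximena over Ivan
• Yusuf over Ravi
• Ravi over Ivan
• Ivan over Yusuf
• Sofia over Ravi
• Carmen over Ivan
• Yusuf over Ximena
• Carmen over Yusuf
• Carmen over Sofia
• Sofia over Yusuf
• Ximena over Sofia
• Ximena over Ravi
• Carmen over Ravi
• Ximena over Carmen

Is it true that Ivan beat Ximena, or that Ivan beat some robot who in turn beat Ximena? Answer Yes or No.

Yes

Ivan did not beat Ximena directly.
Ivan beat Yusuf. Of those, Yusuf beat Ximena.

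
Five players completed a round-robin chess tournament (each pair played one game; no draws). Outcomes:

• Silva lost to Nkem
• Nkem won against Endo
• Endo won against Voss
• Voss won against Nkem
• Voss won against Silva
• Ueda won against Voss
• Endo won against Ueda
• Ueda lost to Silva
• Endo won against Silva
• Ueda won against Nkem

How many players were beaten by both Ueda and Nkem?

0

Ueda beat: Nkem, Voss.
Nkem beat: Endo, Silva.
No one was beaten by both.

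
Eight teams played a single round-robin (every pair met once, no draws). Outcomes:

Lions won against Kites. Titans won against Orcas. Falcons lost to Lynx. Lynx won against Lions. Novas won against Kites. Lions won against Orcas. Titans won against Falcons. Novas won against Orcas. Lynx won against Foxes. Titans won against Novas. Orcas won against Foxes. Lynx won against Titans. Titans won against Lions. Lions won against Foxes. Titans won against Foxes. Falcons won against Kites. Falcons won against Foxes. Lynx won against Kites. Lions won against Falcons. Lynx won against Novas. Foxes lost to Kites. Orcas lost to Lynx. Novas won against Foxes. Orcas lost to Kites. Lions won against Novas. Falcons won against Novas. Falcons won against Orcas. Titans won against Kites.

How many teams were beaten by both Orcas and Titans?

1

Orcas beat: Foxes.
Titans beat: Orcas, Lions, Falcons, Novas, Foxes, Kites.
Both beat: Foxes — 1.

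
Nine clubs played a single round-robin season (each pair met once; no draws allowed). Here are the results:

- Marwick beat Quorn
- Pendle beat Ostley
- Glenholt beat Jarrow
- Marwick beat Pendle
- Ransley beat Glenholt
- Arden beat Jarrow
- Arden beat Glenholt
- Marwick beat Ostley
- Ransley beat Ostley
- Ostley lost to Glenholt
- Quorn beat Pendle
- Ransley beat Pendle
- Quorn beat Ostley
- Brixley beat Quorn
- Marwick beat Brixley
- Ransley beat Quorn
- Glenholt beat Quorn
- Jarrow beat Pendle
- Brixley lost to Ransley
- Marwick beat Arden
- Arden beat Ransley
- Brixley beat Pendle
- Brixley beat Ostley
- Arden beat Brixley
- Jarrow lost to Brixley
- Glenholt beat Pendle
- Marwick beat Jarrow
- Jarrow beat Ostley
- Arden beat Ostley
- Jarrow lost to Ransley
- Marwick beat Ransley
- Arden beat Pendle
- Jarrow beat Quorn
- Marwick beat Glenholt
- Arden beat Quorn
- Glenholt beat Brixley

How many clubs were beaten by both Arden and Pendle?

Arden beat: Glenholt, Brixley, Jarrow, Ostley, Pendle, Ransley, Quorn.
Pendle beat: Ostley.
Both beat: Ostley — 1.

1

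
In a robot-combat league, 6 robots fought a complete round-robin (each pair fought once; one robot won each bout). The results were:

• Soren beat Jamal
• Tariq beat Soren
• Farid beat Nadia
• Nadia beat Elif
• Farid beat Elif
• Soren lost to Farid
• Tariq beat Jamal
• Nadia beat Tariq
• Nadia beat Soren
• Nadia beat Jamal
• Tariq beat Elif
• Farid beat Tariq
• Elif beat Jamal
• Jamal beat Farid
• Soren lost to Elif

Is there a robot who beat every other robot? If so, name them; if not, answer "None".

None

Highest win total is Nadia with 4 (out of 5 possible).
Nadia lost to Farid, so no robot went undefeated.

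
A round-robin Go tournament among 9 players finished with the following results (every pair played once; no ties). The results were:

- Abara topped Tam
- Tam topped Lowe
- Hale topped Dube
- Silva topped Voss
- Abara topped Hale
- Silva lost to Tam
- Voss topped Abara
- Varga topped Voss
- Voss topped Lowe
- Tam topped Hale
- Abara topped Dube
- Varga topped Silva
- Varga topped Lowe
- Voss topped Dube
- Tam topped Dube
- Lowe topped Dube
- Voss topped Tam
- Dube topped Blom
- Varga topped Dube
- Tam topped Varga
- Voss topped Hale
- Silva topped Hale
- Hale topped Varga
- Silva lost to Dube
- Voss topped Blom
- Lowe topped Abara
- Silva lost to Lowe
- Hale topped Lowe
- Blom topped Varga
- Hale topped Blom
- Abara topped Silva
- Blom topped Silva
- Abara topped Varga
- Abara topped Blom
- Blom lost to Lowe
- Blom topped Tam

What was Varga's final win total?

4

Varga's results: beat Dube, Silva, Lowe, Voss; lost to Hale, Tam, Abara, Blom.
That is 4 wins.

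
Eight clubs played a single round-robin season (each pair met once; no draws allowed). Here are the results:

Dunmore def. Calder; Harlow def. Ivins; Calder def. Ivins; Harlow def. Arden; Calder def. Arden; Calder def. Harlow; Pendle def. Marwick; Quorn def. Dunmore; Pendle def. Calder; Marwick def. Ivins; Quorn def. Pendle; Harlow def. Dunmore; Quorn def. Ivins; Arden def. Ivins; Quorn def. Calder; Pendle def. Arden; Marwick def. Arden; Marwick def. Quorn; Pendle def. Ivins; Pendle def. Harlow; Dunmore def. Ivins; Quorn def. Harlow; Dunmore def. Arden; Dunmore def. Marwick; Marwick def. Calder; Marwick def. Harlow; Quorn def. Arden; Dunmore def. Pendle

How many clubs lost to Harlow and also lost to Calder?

2

Harlow beat: Dunmore, Ivins, Arden.
Calder beat: Harlow, Ivins, Arden.
Both beat: Ivins, Arden — 2.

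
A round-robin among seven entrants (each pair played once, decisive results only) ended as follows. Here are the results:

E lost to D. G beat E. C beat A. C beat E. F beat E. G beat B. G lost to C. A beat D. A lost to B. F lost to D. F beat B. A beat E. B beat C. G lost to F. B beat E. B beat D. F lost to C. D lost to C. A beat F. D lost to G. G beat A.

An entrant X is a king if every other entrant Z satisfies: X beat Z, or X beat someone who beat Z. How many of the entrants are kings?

A cannot reach C in two steps.
B reaches everyone (king).
C reaches everyone (king).
D cannot reach A, C in two steps.
E cannot reach A, B, C, D, F, G in two steps.
F reaches everyone (king).
G reaches everyone (king).
Kings: B, C, F, G — 4.

4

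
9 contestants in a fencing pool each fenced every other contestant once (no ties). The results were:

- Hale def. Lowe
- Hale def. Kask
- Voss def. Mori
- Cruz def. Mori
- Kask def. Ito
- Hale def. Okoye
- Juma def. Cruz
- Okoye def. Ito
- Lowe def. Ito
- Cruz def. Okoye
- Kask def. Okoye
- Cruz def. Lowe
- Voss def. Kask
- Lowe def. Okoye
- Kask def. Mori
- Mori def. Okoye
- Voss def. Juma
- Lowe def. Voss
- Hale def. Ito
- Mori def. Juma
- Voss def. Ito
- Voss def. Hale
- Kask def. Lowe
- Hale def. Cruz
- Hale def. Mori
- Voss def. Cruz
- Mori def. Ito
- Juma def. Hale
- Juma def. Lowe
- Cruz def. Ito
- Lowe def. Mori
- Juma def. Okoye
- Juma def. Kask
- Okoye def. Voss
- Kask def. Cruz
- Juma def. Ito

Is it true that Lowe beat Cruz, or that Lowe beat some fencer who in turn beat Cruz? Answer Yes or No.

Yes

Lowe did not beat Cruz directly.
Lowe beat Mori, Ito, Voss, Okoye. Of those, Voss beat Cruz.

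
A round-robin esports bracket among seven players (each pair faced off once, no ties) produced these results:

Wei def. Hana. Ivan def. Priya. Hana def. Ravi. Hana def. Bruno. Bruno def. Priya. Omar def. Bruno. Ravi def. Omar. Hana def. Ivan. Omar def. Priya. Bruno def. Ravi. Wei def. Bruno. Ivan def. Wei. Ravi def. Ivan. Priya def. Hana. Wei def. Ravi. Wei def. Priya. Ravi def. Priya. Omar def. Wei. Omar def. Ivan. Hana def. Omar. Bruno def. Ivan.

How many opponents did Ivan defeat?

2

Ivan's results: beat Wei, Priya; lost to Omar, Hana, Bruno, Ravi.
That is 2 wins.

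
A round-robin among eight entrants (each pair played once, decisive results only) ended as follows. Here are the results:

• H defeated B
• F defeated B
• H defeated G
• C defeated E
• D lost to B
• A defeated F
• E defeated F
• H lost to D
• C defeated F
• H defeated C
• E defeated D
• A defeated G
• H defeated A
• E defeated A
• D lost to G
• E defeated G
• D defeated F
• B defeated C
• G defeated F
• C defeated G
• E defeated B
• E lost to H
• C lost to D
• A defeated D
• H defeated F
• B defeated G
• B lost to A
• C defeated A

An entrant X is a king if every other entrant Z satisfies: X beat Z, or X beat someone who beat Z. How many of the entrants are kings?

A cannot reach E in two steps.
B reaches everyone (king).
C cannot reach H in two steps.
D reaches everyone (king).
E reaches everyone (king).
F cannot reach A, E, H in two steps.
G cannot reach A, E in two steps.
H reaches everyone (king).
Kings: B, D, E, H — 4.

4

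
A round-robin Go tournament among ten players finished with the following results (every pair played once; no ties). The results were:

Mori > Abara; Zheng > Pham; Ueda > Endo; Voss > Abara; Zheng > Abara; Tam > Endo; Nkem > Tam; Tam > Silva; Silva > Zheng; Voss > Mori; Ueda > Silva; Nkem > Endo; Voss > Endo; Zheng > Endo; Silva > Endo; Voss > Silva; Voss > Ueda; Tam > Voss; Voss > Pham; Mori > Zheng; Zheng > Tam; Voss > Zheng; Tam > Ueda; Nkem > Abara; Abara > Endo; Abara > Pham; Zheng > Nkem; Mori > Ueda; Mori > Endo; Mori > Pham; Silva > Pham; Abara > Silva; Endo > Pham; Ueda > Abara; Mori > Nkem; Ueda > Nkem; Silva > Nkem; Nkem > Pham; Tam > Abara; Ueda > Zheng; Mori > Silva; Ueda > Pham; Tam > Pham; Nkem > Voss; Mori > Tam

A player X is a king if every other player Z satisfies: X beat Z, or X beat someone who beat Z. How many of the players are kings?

Ueda cannot reach Mori in two steps.
Tam reaches everyone (king).
Zheng cannot reach Mori in two steps.
Endo cannot reach Ueda, Tam, Zheng, Abara, Nkem, Mori, Silva, Voss in two steps.
Abara cannot reach Ueda, Tam, Mori, Voss in two steps.
Nkem reaches everyone (king).
Mori reaches everyone (king).
Silva cannot reach Ueda, Mori in two steps.
Voss reaches everyone (king).
Pham cannot reach Ueda, Tam, Zheng, Endo, Abara, Nkem, Mori, Silva, Voss in two steps.
Kings: Tam, Nkem, Mori, Voss — 4.

4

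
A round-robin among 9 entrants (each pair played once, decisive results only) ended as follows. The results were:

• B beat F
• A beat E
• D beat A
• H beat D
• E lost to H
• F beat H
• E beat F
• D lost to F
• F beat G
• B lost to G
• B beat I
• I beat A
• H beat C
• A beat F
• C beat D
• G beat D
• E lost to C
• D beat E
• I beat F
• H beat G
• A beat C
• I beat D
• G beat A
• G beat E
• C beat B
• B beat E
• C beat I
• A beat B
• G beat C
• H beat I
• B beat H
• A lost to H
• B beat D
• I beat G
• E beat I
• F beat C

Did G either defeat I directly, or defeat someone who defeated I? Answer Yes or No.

G did not beat I directly.
G beat A, B, C, D, E. Of those, B beat I.

Yes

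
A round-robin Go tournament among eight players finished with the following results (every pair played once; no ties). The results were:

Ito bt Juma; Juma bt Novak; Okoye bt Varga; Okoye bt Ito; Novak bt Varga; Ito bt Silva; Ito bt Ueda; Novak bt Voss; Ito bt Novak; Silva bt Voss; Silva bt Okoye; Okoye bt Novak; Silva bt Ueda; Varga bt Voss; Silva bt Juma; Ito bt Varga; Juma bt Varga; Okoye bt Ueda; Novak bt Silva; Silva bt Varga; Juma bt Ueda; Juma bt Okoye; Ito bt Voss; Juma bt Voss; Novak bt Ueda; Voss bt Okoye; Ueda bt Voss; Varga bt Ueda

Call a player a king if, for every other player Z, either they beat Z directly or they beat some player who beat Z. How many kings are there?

Silva reaches everyone (king).
Juma reaches everyone (king).
Ito reaches everyone (king).
Okoye reaches everyone (king).
Voss cannot reach Silva, Juma in two steps.
Novak cannot reach Ito in two steps.
Varga cannot reach Silva, Juma, Ito, Novak in two steps.
Ueda cannot reach Silva, Juma, Ito, Novak, Varga in two steps.
Kings: Silva, Juma, Ito, Okoye — 4.

4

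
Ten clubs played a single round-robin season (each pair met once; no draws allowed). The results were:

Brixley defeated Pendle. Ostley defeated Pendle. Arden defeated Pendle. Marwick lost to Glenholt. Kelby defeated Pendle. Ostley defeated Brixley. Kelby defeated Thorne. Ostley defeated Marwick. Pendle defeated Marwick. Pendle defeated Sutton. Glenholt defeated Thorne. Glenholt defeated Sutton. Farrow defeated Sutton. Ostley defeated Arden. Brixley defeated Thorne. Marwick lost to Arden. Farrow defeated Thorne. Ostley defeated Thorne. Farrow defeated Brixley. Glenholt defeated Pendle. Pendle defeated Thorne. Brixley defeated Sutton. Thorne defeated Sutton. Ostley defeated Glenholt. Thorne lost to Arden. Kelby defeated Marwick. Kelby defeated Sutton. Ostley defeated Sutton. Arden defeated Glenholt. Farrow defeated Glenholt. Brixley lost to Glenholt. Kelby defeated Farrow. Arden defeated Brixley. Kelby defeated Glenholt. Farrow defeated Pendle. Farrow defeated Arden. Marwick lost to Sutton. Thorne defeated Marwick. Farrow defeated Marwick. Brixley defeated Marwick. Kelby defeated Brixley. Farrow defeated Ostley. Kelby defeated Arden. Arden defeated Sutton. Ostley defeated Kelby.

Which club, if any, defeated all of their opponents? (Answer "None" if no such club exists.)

None

Highest win total is Ostley with 8 (out of 9 possible).
Ostley lost to Farrow, so no club went undefeated.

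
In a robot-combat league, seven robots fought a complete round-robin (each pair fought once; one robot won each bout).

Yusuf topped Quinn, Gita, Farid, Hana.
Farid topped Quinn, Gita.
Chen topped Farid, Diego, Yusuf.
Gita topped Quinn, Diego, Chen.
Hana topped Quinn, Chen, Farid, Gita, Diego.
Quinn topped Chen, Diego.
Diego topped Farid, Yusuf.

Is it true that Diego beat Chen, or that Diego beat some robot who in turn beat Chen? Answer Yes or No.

Diego did not beat Chen directly.
Diego beat Yusuf, Farid, but each of them lost to Chen. No two-step path.

No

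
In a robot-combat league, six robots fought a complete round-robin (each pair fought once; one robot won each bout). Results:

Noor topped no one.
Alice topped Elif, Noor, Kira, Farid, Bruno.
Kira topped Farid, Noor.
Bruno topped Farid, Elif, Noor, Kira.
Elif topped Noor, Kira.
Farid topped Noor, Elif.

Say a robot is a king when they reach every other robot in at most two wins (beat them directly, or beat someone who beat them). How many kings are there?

1

Bruno cannot reach Alice in two steps.
Alice reaches everyone (king).
Kira cannot reach Bruno, Alice in two steps.
Noor cannot reach Bruno, Alice, Kira, Elif, Farid in two steps.
Elif cannot reach Bruno, Alice in two steps.
Farid cannot reach Bruno, Alice in two steps.
Kings: Alice — 1.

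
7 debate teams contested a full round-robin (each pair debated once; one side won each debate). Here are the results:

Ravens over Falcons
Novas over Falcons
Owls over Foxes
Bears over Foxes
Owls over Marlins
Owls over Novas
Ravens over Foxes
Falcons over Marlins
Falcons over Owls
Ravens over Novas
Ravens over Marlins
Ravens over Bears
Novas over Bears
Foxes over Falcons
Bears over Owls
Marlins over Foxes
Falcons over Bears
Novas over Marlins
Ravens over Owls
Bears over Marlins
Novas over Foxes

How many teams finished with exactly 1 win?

2

Win totals: Owls 3, Bears 3, Novas 4, Marlins 1, Falcons 3, Foxes 1, Ravens 6.
Exactly 1: Marlins, Foxes — 2 teams.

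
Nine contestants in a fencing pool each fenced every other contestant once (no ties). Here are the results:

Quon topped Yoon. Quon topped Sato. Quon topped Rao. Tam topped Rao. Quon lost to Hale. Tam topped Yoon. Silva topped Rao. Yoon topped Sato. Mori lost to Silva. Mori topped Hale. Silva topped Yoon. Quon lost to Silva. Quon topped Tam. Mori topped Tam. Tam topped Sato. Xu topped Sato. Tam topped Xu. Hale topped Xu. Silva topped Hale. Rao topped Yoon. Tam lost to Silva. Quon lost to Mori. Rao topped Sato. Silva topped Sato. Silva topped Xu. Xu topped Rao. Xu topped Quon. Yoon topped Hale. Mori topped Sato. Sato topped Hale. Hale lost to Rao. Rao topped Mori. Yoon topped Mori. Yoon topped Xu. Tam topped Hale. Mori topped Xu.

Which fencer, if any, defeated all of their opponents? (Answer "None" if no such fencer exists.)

Silva

Silva has 8 wins out of 8 opponents — a perfect record.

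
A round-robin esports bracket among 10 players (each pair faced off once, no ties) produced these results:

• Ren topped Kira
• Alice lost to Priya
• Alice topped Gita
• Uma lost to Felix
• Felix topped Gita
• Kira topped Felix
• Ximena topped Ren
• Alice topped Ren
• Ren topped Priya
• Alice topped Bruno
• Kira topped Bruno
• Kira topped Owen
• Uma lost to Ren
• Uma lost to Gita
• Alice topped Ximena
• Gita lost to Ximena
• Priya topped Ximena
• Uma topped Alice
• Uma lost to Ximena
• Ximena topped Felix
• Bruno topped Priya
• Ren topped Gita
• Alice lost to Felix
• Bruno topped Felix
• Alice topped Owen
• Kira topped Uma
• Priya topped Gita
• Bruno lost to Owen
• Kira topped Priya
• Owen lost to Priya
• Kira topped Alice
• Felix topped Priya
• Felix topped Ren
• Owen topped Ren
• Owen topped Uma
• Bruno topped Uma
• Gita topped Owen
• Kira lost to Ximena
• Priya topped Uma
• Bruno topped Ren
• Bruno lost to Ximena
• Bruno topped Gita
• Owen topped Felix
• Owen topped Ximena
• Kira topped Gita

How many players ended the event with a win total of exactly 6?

Win totals: Owen 5, Alice 5, Kira 7, Ren 4, Felix 5, Bruno 5, Gita 2, Uma 1, Ximena 6, Priya 5.
Exactly 6: Ximena — 1 player.

1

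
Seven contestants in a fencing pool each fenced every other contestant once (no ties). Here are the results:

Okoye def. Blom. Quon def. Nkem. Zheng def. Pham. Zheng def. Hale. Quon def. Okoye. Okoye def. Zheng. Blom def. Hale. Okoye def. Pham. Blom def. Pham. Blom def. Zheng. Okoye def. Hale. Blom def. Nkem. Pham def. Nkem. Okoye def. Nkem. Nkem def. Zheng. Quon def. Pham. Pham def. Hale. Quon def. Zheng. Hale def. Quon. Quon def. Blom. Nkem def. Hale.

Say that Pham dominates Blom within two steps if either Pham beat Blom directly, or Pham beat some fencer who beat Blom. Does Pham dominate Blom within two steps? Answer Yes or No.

Pham did not beat Blom directly.
Pham beat Nkem, Hale, but each of them lost to Blom. No two-step path.

No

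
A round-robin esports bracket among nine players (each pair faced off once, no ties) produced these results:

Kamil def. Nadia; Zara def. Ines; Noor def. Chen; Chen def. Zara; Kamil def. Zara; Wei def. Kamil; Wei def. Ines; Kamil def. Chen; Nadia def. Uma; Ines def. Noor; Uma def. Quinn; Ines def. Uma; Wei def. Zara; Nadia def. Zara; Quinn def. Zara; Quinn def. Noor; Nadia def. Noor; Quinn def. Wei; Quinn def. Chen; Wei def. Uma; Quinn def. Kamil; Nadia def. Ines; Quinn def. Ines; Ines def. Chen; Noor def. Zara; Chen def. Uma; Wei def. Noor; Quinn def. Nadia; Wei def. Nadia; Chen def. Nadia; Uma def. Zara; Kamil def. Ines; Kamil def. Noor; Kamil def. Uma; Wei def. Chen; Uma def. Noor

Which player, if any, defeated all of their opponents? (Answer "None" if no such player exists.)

None

Highest win total is Wei with 7 (out of 8 possible).
Wei lost to Quinn, so no player went undefeated.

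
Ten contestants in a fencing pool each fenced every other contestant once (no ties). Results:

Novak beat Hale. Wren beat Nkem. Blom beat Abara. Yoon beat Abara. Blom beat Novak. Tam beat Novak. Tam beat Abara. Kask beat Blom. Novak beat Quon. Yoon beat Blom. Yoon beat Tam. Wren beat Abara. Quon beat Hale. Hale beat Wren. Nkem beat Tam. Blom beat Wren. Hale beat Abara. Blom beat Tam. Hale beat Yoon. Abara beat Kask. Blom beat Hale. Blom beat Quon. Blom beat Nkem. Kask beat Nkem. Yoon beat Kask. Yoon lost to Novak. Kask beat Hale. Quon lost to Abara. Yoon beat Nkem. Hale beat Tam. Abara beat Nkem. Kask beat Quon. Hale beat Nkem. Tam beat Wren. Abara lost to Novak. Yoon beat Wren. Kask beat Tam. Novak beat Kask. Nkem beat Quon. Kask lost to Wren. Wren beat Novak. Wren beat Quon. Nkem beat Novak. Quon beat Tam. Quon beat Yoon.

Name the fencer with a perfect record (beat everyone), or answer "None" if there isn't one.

None

Highest win total is Blom with 7 (out of 9 possible).
Blom lost to Kask, Yoon, so no fencer went undefeated.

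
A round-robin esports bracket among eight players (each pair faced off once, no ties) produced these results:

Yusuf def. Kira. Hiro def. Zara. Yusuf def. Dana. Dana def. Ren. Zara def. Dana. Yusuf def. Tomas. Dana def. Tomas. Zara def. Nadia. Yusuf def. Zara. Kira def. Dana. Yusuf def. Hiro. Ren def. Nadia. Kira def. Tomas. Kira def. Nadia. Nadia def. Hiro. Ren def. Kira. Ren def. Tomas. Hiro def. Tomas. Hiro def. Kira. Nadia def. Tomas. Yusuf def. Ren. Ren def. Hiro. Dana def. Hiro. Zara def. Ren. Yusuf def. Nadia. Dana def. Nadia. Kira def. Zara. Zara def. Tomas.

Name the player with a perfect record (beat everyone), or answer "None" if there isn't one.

Yusuf

Yusuf has 7 wins out of 7 opponents — a perfect record.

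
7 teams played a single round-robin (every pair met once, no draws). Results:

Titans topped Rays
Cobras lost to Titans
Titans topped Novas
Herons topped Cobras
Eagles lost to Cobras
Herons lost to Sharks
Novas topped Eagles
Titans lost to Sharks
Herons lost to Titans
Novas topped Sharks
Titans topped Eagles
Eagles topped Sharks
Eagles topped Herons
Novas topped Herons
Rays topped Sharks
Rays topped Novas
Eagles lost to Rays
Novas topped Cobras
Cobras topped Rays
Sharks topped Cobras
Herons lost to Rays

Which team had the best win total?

Win totals: Titans 5, Novas 4, Cobras 2, Sharks 3, Rays 4, Herons 1, Eagles 2.
Titans leads with 5 wins (next highest: 4).

Titans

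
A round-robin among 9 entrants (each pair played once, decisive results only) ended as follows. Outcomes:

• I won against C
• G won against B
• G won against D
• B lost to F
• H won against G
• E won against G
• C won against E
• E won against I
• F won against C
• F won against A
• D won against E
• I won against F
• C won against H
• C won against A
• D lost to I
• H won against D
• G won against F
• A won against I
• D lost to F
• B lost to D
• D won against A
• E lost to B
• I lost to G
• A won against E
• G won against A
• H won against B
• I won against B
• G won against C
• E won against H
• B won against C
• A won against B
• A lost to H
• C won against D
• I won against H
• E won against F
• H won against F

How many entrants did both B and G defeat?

B beat: C, E.
G beat: A, B, C, D, F, I.
Both beat: C — 1.

1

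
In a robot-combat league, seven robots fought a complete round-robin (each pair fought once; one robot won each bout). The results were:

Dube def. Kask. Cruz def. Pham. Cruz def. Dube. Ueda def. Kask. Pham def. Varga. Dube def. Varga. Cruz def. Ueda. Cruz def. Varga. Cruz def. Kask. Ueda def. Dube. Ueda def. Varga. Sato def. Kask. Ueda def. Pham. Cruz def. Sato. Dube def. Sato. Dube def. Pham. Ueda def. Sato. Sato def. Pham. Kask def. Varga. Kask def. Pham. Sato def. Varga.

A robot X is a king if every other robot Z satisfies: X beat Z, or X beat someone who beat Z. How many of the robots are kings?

1

Cruz reaches everyone (king).
Dube cannot reach Cruz, Ueda in two steps.
Ueda cannot reach Cruz in two steps.
Kask cannot reach Cruz, Dube, Ueda, Sato in two steps.
Sato cannot reach Cruz, Dube, Ueda in two steps.
Pham cannot reach Cruz, Dube, Ueda, Kask, Sato in two steps.
Varga cannot reach Cruz, Dube, Ueda, Kask, Sato, Pham in two steps.
Kings: Cruz — 1.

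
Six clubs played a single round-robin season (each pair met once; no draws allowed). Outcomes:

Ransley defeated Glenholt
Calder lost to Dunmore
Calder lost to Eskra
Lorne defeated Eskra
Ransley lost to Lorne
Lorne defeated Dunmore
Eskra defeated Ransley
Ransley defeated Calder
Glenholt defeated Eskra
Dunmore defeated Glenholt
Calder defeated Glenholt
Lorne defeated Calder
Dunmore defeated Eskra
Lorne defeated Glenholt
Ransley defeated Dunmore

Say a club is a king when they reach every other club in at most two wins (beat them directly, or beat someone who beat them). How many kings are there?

1

Calder cannot reach Dunmore, Lorne, Ransley in two steps.
Dunmore cannot reach Lorne in two steps.
Lorne reaches everyone (king).
Ransley cannot reach Lorne in two steps.
Eskra cannot reach Lorne in two steps.
Glenholt cannot reach Dunmore, Lorne in two steps.
Kings: Lorne — 1.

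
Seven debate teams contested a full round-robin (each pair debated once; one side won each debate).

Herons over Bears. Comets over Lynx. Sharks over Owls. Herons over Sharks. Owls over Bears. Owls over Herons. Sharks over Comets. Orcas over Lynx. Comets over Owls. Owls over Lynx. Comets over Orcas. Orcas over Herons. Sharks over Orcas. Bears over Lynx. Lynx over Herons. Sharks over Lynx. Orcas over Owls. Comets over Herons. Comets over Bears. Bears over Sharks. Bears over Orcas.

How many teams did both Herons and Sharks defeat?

0

Herons beat: Sharks, Bears.
Sharks beat: Owls, Lynx, Comets, Orcas.
No one was beaten by both.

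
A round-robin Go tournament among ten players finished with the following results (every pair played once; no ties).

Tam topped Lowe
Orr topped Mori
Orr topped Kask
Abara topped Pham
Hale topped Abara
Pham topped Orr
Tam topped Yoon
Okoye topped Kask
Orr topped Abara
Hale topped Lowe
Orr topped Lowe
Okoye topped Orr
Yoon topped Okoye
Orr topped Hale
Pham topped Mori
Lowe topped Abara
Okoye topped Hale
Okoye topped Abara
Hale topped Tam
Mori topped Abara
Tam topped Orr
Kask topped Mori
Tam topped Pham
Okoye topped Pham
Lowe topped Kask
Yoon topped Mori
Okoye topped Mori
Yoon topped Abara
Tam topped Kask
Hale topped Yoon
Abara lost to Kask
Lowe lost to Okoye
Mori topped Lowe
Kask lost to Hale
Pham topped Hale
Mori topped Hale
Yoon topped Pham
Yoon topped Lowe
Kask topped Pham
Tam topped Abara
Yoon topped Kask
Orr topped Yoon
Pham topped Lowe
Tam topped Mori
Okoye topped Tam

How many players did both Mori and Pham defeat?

2

Mori beat: Abara, Lowe, Hale.
Pham beat: Mori, Orr, Lowe, Hale.
Both beat: Lowe, Hale — 2.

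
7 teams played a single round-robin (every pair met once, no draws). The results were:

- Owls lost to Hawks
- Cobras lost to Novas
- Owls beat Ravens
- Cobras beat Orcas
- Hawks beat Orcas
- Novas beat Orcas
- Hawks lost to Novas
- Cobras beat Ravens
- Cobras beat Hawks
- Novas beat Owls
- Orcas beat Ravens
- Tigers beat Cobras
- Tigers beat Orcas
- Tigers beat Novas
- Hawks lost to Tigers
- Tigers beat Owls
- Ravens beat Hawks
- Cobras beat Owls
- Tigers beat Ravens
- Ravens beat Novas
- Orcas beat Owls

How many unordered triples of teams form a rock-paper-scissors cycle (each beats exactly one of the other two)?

5

Win totals: Ravens 2, Hawks 2, Tigers 6, Orcas 2, Owls 1, Novas 4, Cobras 4.
A team with w wins dominates both others in C(w,2) triples; summing gives 1 + 1 + 15 + 1 + 0 + 6 + 6 = 30 transitive triples.
Total triples C(7,3) = 35, so cyclic triples = 35 − 30 = 5.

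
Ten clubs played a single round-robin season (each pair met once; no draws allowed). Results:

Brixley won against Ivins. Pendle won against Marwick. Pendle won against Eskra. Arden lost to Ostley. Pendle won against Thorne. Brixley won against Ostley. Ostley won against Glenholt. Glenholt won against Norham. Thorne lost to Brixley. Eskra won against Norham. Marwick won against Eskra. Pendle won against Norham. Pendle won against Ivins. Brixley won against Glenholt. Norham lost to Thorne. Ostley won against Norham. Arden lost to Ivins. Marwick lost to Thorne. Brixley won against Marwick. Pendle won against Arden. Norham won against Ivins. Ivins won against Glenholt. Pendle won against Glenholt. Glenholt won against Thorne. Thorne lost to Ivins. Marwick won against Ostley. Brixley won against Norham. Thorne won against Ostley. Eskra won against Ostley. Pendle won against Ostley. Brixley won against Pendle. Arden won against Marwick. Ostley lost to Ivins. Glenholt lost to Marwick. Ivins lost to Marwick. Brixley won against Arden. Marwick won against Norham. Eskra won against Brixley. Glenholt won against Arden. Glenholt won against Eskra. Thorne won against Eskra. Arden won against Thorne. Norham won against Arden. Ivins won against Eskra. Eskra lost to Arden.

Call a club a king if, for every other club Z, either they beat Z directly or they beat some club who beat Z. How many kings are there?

Thorne cannot reach Pendle in two steps.
Glenholt cannot reach Pendle in two steps.
Ostley cannot reach Brixley, Pendle in two steps.
Brixley reaches everyone (king).
Pendle reaches everyone (king).
Marwick cannot reach Pendle in two steps.
Eskra reaches everyone (king).
Ivins cannot reach Pendle in two steps.
Norham cannot reach Brixley, Pendle in two steps.
Arden cannot reach Pendle in two steps.
Kings: Brixley, Pendle, Eskra — 3.

3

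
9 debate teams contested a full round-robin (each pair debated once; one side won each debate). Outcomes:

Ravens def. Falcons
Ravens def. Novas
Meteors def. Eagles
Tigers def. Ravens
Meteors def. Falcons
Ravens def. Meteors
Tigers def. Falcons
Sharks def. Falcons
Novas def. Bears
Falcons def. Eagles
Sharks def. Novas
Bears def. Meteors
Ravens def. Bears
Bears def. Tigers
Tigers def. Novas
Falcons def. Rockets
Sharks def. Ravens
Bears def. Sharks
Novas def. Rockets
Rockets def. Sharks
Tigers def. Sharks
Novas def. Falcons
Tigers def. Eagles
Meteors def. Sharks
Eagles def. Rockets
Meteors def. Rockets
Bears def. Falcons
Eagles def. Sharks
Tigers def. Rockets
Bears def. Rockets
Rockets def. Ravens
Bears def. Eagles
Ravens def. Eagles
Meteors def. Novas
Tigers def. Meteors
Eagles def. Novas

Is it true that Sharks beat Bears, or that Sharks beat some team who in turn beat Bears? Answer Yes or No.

Yes

Sharks did not beat Bears directly.
Sharks beat Ravens, Falcons, Novas. Of those, Ravens beat Bears.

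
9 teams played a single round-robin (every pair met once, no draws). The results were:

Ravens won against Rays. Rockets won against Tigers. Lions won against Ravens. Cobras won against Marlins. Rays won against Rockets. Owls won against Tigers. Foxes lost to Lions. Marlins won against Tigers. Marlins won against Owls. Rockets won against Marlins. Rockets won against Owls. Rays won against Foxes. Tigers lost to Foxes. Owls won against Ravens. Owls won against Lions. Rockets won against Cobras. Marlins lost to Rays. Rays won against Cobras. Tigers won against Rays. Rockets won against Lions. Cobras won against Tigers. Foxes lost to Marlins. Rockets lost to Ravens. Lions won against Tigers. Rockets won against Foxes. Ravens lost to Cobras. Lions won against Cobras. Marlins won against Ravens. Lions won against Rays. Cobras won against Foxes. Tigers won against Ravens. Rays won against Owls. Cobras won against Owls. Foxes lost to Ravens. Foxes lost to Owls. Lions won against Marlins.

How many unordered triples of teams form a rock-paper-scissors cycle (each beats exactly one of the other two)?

Win totals: Rockets 6, Foxes 1, Ravens 3, Marlins 4, Lions 6, Owls 4, Rays 5, Cobras 5, Tigers 2.
A team with w wins dominates both others in C(w,2) triples; summing gives 15 + 0 + 3 + 6 + 15 + 6 + 10 + 10 + 1 = 66 transitive triples.
Total triples C(9,3) = 84, so cyclic triples = 84 − 66 = 18.

18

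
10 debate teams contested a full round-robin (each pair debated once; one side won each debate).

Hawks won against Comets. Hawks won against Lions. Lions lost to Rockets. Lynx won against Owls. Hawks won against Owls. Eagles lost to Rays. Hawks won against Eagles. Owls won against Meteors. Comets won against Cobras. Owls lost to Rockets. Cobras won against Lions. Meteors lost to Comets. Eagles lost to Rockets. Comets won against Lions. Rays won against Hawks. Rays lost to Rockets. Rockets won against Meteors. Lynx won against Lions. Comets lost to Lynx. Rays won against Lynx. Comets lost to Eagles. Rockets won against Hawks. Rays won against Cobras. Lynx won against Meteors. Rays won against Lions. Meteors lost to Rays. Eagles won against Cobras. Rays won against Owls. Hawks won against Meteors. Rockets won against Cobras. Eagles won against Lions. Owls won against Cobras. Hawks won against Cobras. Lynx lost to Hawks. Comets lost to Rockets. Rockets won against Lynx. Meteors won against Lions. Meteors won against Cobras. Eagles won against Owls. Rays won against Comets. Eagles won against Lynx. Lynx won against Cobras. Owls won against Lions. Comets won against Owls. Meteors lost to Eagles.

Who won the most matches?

Rockets

Win totals: Comets 4, Lynx 5, Rays 8, Hawks 7, Eagles 6, Owls 3, Lions 0, Rockets 9, Meteors 2, Cobras 1.
Rockets leads with 9 wins (next highest: 8).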